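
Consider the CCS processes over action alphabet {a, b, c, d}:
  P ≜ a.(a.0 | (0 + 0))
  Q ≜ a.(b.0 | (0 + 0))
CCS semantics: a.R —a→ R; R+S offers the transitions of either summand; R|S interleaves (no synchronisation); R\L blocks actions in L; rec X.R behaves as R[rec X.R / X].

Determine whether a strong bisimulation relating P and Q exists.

P ≁ Q

P's transition system — 3 states:
  u0 = a.(a.0 | (0 + 0)) | —a→ u1
  u1 = a.0 | (0 + 0) | —a→ u2
  u2 = 0 | (0 + 0) | ∅
Q's transition system — 3 states:
  v0 = a.(b.0 | (0 + 0)) | —a→ v1
  v1 = b.0 | (0 + 0) | —b→ v2
  v2 = 0 | (0 + 0) | ∅
Coarsest stable partition (strong bisimilarity classes):
  B0 = {u0}
  B1 = {u1}
  B2 = {u2, v2}
  B3 = {v0}
  B4 = {v1}
u0 ∈ B0, v0 ∈ B3 → different blocks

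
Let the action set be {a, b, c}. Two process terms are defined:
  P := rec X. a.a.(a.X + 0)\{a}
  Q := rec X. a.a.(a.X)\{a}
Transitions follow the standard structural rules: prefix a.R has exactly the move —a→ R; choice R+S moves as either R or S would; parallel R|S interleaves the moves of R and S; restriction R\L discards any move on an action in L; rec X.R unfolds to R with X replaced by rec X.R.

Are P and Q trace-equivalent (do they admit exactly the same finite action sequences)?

Reachable graph of P (3 states):
  p0 = rec X. a.a.(a.X + 0)\{a} :: —a→ p1
  p1 = a.(a.(rec X. a.a.(a.X + 0)\{a}) + 0)\{a} :: —a→ p2
  p2 = (a.(rec X. a.a.(a.X + 0)\{a}) + 0)\{a} :: ·
Reachable graph of Q (3 states):
  q0 = rec X. a.a.(a.X)\{a} :: —a→ q1
  q1 = a.(a.(rec X. a.a.(a.X)\{a}))\{a} :: —a→ q2
  q2 = (a.(rec X. a.a.(a.X)\{a}))\{a} :: ·
Coarsest stable partition (strong bisimilarity classes):
  B0 = {p0, q0}
  B1 = {p1, q1}
  B2 = {p2, q2}
p0 ∈ B0, q0 ∈ B0 → same block
Bisimilar ⇒ trace-equivalent.

trace-equivalent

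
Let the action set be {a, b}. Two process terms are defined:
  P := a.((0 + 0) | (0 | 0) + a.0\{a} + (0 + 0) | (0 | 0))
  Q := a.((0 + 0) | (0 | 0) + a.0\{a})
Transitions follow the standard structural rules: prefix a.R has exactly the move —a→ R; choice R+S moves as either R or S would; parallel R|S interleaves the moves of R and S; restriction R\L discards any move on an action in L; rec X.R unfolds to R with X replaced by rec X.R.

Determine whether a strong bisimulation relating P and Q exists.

bisimilar

Reachable graph of P (3 states):
  s0 = a.((0 + 0) | (0 | 0) + a.0\{a} + (0 + 0) | (0 | 0)) has moves —a→ s1
  s1 = (0 + 0) | (0 | 0) + a.0\{a} + (0 + 0) | (0 | 0) has moves —a→ s2
  s2 = 0\{a} has moves ·
Reachable graph of Q (3 states):
  t0 = a.((0 + 0) | (0 | 0) + a.0\{a}) has moves —a→ t1
  t1 = (0 + 0) | (0 | 0) + a.0\{a} has moves —a→ t2
  t2 = 0\{a} has moves ·
Bisimilarity quotient blocks:
  B0 = {s0, t0}
  B1 = {s1, t1}
  B2 = {s2, t2}
s0 ∈ B0, t0 ∈ B0 → same block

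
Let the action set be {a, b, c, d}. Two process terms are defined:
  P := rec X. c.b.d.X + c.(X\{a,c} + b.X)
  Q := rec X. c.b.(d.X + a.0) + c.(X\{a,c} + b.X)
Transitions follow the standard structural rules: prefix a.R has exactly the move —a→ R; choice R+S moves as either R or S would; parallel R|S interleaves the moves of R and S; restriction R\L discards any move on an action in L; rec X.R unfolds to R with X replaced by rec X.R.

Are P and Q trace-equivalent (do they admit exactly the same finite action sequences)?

P's transition system — 4 states:
  u0 = rec X. c.b.d.X + c.(X\{a,c} + b.X) :: --c--▸ u1, --c--▸ u2
  u1 = (rec X. c.b.d.X + c.(X\{a,c} + b.X))\{a,c} + b.(rec X. c.b.d.X + c.(X\{a,c} + b.X)) :: --b--▸ u0
  u2 = b.d.(rec X. c.b.d.X + c.(X\{a,c} + b.X)) :: --b--▸ u3
  u3 = d.(rec X. c.b.d.X + c.(X\{a,c} + b.X)) :: --d--▸ u0
Q's transition system — 5 states:
  v0 = rec X. c.b.(d.X + a.0) + c.(X\{a,c} + b.X) :: --c--▸ v1, --c--▸ v2
  v1 = (rec X. c.b.(d.X + a.0) + c.(X\{a,c} + b.X))\{a,c} + b.(rec X. c.b.(d.X + a.0) + c.(X\{a,c} + b.X)) :: --b--▸ v0
  v2 = b.(d.(rec X. c.b.(d.X + a.0) + c.(X\{a,c} + b.X)) + a.0) :: --b--▸ v3
  v3 = d.(rec X. c.b.(d.X + a.0) + c.(X\{a,c} + b.X)) + a.0 :: --a--▸ v4, --d--▸ v0
  v4 = 0 :: ·
Run σ = ⟨cba⟩ on Q: start {v0}
  after c @ step 1: {v1, v2}
  after b @ step 2: {v0, v3}
  after a @ step 3: {v4}
  ✓ Q
Run σ = ⟨cba⟩ on P: start {u0}
  after c @ step 1: {u1, u2}
  after b @ step 2: {u0, u3}
  after a @ step 3: no successor for P

traces(P) ≠ traces(Q) — witness ⟨cba⟩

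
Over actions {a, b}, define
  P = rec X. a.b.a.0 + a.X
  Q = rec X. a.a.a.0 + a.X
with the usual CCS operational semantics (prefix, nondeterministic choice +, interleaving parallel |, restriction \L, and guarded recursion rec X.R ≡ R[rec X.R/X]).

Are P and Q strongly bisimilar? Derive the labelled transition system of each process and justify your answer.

P ≁ Q

Reachable graph of P (4 states):
  m0 = rec X. a.b.a.0 + a.X has moves -a-> m0, -a-> m1
  m1 = b.a.0 has moves -b-> m2
  m2 = a.0 has moves -a-> m3
  m3 = 0 has moves ·
Reachable graph of Q (4 states):
  n0 = rec X. a.a.a.0 + a.X has moves -a-> n0, -a-> n1
  n1 = a.a.0 has moves -a-> n2
  n2 = a.0 has moves -a-> n3
  n3 = 0 has moves ·
Bisimilarity quotient blocks:
  B0 = {m0}
  B1 = {m1}
  B2 = {m2, n2}
  B3 = {m3, n3}
  B4 = {n0}
  B5 = {n1}
m0 ∈ B0, n0 ∈ B4 → different blocks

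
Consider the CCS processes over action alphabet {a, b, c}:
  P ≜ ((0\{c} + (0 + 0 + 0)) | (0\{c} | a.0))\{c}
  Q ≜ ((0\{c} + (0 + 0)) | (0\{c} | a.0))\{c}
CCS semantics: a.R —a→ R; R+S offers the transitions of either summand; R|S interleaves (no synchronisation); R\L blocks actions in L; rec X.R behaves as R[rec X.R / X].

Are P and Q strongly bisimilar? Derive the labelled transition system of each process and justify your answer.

P ~ Q

P's transition system — 2 states:
  p0 = ((0\{c} + (0 + 0 + 0)) | (0\{c} | a.0))\{c} :: ··a··> p1
  p1 = ((0\{c} + (0 + 0 + 0)) | (0\{c} | 0))\{c} :: ∅
Q's transition system — 2 states:
  q0 = ((0\{c} + (0 + 0)) | (0\{c} | a.0))\{c} :: ··a··> q1
  q1 = ((0\{c} + (0 + 0)) | (0\{c} | 0))\{c} :: ∅
Partition-refinement fixed point:
  B0 = {p0, q0}
  B1 = {p1, q1}
p0 ∈ B0, q0 ∈ B0 → same block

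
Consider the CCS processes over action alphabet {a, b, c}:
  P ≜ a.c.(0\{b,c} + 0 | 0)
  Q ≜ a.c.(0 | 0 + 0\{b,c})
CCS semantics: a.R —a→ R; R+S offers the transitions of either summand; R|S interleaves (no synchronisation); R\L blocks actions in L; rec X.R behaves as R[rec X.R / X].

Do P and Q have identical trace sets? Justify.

Reachable graph of P (3 states):
  p0 = a.c.(0\{b,c} + 0 | 0) has moves =a=> p1
  p1 = c.(0\{b,c} + 0 | 0) has moves =c=> p2
  p2 = 0\{b,c} + 0 | 0 has moves ∅
Reachable graph of Q (3 states):
  q0 = a.c.(0 | 0 + 0\{b,c}) has moves =a=> q1
  q1 = c.(0 | 0 + 0\{b,c}) has moves =c=> q2
  q2 = 0 | 0 + 0\{b,c} has moves ∅
Bisimilarity quotient blocks:
  B0 = {p0, q0}
  B1 = {p1, q1}
  B2 = {p2, q2}
p0 ∈ B0, q0 ∈ B0 → same block
Bisimilar ⇒ trace-equivalent.

traces(P) = traces(Q)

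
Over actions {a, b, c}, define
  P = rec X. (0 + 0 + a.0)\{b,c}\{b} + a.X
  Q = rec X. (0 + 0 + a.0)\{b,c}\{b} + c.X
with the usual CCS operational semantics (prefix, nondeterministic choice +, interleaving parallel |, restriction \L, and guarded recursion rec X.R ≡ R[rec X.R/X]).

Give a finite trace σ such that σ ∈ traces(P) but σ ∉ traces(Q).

aa

Reachable graph of P (2 states):
  m0 = rec X. (0 + 0 + a.0)\{b,c}\{b} + a.X | —a→ m0, —a→ m1
  m1 = 0\{b,c}\{b} | deadlocked
Reachable graph of Q (2 states):
  n0 = rec X. (0 + 0 + a.0)\{b,c}\{b} + c.X | —a→ n1, —c→ n0
  n1 = 0\{b,c}\{b} | deadlocked
Run σ = ⟨aa⟩ on P: start {m0}
  after a @ step 1: {m0, m1}
  after a @ step 2: {m0, m1}
  ✓ P
Run σ = ⟨aa⟩ on Q: start {n0}
  after a @ step 1: {n1}
  after a @ step 2: ∅  — Q cannot continue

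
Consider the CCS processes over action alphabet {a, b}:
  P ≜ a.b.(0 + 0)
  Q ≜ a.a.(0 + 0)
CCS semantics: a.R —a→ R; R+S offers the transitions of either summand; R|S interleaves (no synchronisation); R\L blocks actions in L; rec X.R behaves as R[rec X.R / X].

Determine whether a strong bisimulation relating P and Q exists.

Reachable graph of P (3 states):
  s0 = a.b.(0 + 0) → =a=> s1
  s1 = b.(0 + 0) → =b=> s2
  s2 = 0 + 0 → (no moves)
Reachable graph of Q (3 states):
  t0 = a.a.(0 + 0) → =a=> t1
  t1 = a.(0 + 0) → =a=> t2
  t2 = 0 + 0 → (no moves)
Coarsest stable partition (strong bisimilarity classes):
  B0 = {s0}
  B1 = {s1}
  B2 = {s2, t2}
  B3 = {t0}
  B4 = {t1}
s0 ∈ B0, t0 ∈ B3 → different blocks

P ≁ Q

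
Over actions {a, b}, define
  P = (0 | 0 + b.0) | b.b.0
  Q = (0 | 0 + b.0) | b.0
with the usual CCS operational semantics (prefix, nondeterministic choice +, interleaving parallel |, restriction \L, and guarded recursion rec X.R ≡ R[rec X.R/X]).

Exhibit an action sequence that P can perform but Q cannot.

bbb

LTS(P): 6 reachable states
  p0 = (0 | 0 + b.0) | b.b.0 ⊢ -b-> p1, -b-> p2
  p1 = (0 | 0 + b.0) | b.0 ⊢ -b-> p3, -b-> p4
  p2 = 0 | b.b.0 ⊢ -b-> p4
  p3 = (0 | 0 + b.0) | 0 ⊢ -b-> p5
  p4 = 0 | b.0 ⊢ -b-> p5
  p5 = 0 | 0 ⊢ ·
LTS(Q): 4 reachable states
  q0 = (0 | 0 + b.0) | b.0 ⊢ -b-> q1, -b-> q2
  q1 = (0 | 0 + b.0) | 0 ⊢ -b-> q3
  q2 = 0 | b.0 ⊢ -b-> q3
  q3 = 0 | 0 ⊢ ·
Run σ = ⟨bbb⟩ on P: start {p0}
  step 1 (b): {p1, p2}
  step 2 (b): {p3, p4}
  step 3 (b): {p5}
  ✓ P
Run σ = ⟨bbb⟩ on Q: start {q0}
  step 1 (b): {q1, q2}
  step 2 (b): {q3}
  step 3 (b): ∅ (Q stuck)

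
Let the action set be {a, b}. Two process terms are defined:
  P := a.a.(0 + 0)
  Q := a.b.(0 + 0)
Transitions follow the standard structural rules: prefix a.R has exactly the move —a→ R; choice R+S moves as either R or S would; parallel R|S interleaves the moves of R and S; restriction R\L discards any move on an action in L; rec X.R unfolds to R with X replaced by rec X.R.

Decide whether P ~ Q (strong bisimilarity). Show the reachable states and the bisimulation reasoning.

NO

P's transition system — 3 states:
  m0 = a.a.(0 + 0) ⊢ —a→ m1
  m1 = a.(0 + 0) ⊢ —a→ m2
  m2 = 0 + 0 ⊢ ∅
Q's transition system — 3 states:
  n0 = a.b.(0 + 0) ⊢ —a→ n1
  n1 = b.(0 + 0) ⊢ —b→ n2
  n2 = 0 + 0 ⊢ ∅
Coarsest stable partition (strong bisimilarity classes):
  B0 = {m0}
  B1 = {m1}
  B2 = {m2, n2}
  B3 = {n0}
  B4 = {n1}
m0 ∈ B0, n0 ∈ B3 → different blocks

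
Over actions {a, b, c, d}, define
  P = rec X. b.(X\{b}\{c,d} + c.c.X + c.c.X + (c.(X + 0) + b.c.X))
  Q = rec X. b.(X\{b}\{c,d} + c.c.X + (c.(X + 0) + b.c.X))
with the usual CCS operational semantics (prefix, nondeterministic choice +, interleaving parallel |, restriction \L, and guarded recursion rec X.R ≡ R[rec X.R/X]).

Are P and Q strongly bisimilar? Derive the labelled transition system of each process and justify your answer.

bisimilar

Reachable graph of P (4 states):
  s0 = rec X. b.(X\{b}\{c,d} + c.c.X + c.c.X + (c.(X + 0) + b.c.X)) | =b=> s1
  s1 = (rec X. b.(X\{b}\{c,d} + c.c.X + c.c.X + (c.(X + 0) + b.c.X)))\{b}\{c,d} + c.c.(rec X. b.(X\{b}\{c,d} + c.c.X + c.c.X + (c.(X + 0) + b.c.X))) + c.c.(rec X. b.(X\{b}\{c,d} + c.c.X + c.c.X + (c.(X + 0) + b.c.X))) + (c.((rec X. b.(X\{b}\{c,d} + c.c.X + c.c.X + (c.(X + 0) + b.c.X))) + 0) + b.c.(rec X. b.(X\{b}\{c,d} + c.c.X + c.c.X + (c.(X + 0) + b.c.X)))) | =b=> s2, =c=> s2, =c=> s3
  s2 = c.(rec X. b.(X\{b}\{c,d} + c.c.X + c.c.X + (c.(X + 0) + b.c.X))) | =c=> s0
  s3 = (rec X. b.(X\{b}\{c,d} + c.c.X + c.c.X + (c.(X + 0) + b.c.X))) + 0 | =b=> s1
Reachable graph of Q (4 states):
  t0 = rec X. b.(X\{b}\{c,d} + c.c.X + (c.(X + 0) + b.c.X)) | =b=> t1
  t1 = (rec X. b.(X\{b}\{c,d} + c.c.X + (c.(X + 0) + b.c.X)))\{b}\{c,d} + c.c.(rec X. b.(X\{b}\{c,d} + c.c.X + (c.(X + 0) + b.c.X))) + (c.((rec X. b.(X\{b}\{c,d} + c.c.X + (c.(X + 0) + b.c.X))) + 0) + b.c.(rec X. b.(X\{b}\{c,d} + c.c.X + (c.(X + 0) + b.c.X)))) | =b=> t2, =c=> t2, =c=> t3
  t2 = c.(rec X. b.(X\{b}\{c,d} + c.c.X + (c.(X + 0) + b.c.X))) | =c=> t0
  t3 = (rec X. b.(X\{b}\{c,d} + c.c.X + (c.(X + 0) + b.c.X))) + 0 | =b=> t1
Bisimilarity quotient blocks:
  B0 = {s0, s3, t0, t3}
  B1 = {s1, t1}
  B2 = {s2, t2}
s0 ∈ B0, t0 ∈ B0 → same block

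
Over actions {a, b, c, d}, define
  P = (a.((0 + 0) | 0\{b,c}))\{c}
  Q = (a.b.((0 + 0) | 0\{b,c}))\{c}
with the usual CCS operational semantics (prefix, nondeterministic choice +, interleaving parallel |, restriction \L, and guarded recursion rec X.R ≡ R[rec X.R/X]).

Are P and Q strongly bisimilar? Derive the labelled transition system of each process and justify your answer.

P ≁ Q

Reachable graph of P (2 states):
  p0 = (a.((0 + 0) | 0\{b,c}))\{c} | --a--▸ p1
  p1 = ((0 + 0) | 0\{b,c})\{c} | stopped
Reachable graph of Q (3 states):
  q0 = (a.b.((0 + 0) | 0\{b,c}))\{c} | --a--▸ q1
  q1 = (b.((0 + 0) | 0\{b,c}))\{c} | --b--▸ q2
  q2 = ((0 + 0) | 0\{b,c})\{c} | stopped
Bisimilarity quotient blocks:
  B0 = {p0}
  B1 = {p1, q2}
  B2 = {q0}
  B3 = {q1}
p0 ∈ B0, q0 ∈ B2 → different blocks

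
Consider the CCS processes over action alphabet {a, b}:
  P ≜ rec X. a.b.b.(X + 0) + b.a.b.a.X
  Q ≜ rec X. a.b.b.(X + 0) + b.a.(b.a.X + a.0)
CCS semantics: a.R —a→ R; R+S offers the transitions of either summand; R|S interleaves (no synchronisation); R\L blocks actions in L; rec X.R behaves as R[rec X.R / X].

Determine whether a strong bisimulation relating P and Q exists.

LTS(P): 7 reachable states
  m0 = rec X. a.b.b.(X + 0) + b.a.b.a.X has moves -a-> m1, -b-> m2
  m1 = b.b.((rec X. a.b.b.(X + 0) + b.a.b.a.X) + 0) has moves -b-> m3
  m2 = a.b.a.(rec X. a.b.b.(X + 0) + b.a.b.a.X) has moves -a-> m4
  m3 = b.((rec X. a.b.b.(X + 0) + b.a.b.a.X) + 0) has moves -b-> m5
  m4 = b.a.(rec X. a.b.b.(X + 0) + b.a.b.a.X) has moves -b-> m6
  m5 = (rec X. a.b.b.(X + 0) + b.a.b.a.X) + 0 has moves -a-> m1, -b-> m2
  m6 = a.(rec X. a.b.b.(X + 0) + b.a.b.a.X) has moves -a-> m0
LTS(Q): 8 reachable states
  n0 = rec X. a.b.b.(X + 0) + b.a.(b.a.X + a.0) has moves -a-> n1, -b-> n2
  n1 = b.b.((rec X. a.b.b.(X + 0) + b.a.(b.a.X + a.0)) + 0) has moves -b-> n3
  n2 = a.(b.a.(rec X. a.b.b.(X + 0) + b.a.(b.a.X + a.0)) + a.0) has moves -a-> n4
  n3 = b.((rec X. a.b.b.(X + 0) + b.a.(b.a.X + a.0)) + 0) has moves -b-> n5
  n4 = b.a.(rec X. a.b.b.(X + 0) + b.a.(b.a.X + a.0)) + a.0 has moves -a-> n6, -b-> n7
  n5 = (rec X. a.b.b.(X + 0) + b.a.(b.a.X + a.0)) + 0 has moves -a-> n1, -b-> n2
  n6 = 0 has moves (no moves)
  n7 = a.(rec X. a.b.b.(X + 0) + b.a.(b.a.X + a.0)) has moves -a-> n0
Bisimilarity quotient blocks:
  B0 = {m0, m5}
  B1 = {m1}
  B2 = {m3}
  B3 = {m2}
  B4 = {m4}
  B5 = {m6}
  B6 = {n0, n5}
  B7 = {n1}
  B8 = {n3}
  B9 = {n2}
  B10 = {n4}
  B11 = {n6}
  B12 = {n7}
m0 ∈ B0, n0 ∈ B6 → different blocks

P ≁ Q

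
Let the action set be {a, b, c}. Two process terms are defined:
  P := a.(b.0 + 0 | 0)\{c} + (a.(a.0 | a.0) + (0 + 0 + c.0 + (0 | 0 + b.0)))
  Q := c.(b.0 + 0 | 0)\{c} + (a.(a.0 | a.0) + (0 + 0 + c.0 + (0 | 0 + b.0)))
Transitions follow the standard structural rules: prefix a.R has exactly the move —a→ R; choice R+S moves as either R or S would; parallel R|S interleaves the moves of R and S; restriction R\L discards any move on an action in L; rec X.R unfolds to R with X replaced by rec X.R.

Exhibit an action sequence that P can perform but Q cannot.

P's transition system — 8 states:
  m0 = a.(b.0 + 0 | 0)\{c} + (a.(a.0 | a.0) + (0 + 0 + c.0 + (0 | 0 + b.0))) :: =a=> m1, =a=> m2, =b=> m3, =c=> m3
  m1 = (b.0 + 0 | 0)\{c} :: =b=> m4
  m2 = a.0 | a.0 :: =a=> m5, =a=> m6
  m3 = 0 :: ·
  m4 = 0\{c} :: ·
  m5 = 0 | a.0 :: =a=> m7
  m6 = a.0 | 0 :: =a=> m7
  m7 = 0 | 0 :: ·
Q's transition system — 8 states:
  n0 = c.(b.0 + 0 | 0)\{c} + (a.(a.0 | a.0) + (0 + 0 + c.0 + (0 | 0 + b.0))) :: =a=> n1, =b=> n2, =c=> n2, =c=> n3
  n1 = a.0 | a.0 :: =a=> n4, =a=> n5
  n2 = 0 :: ·
  n3 = (b.0 + 0 | 0)\{c} :: =b=> n6
  n4 = 0 | a.0 :: =a=> n7
  n5 = a.0 | 0 :: =a=> n7
  n6 = 0\{c} :: ·
  n7 = 0 | 0 :: ·
Executing ab from P (initial set {m0}):
  step 1 (a): {m1, m2}
  step 2 (b): {m4}
  — P admits the full trace.
Executing ab from Q (initial set {n0}):
  step 1 (a): {n1}
  step 2 (b): no successor for Q

ab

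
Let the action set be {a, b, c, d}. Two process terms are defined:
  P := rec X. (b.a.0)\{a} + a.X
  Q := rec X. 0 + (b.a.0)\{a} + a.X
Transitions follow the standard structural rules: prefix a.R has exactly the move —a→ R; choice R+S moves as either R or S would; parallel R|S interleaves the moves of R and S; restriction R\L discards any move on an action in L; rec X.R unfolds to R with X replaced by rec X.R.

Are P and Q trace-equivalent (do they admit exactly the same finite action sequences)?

YES

LTS(P): 2 reachable states
  u0 = rec X. (b.a.0)\{a} + a.X ⊢ =a=> u0, =b=> u1
  u1 = (a.0)\{a} ⊢ deadlocked
LTS(Q): 2 reachable states
  v0 = rec X. 0 + (b.a.0)\{a} + a.X ⊢ =a=> v0, =b=> v1
  v1 = (a.0)\{a} ⊢ deadlocked
Bisimilarity quotient blocks:
  B0 = {u0, v0}
  B1 = {u1, v1}
u0 ∈ B0, v0 ∈ B0 → same block
Bisimilar ⇒ trace-equivalent.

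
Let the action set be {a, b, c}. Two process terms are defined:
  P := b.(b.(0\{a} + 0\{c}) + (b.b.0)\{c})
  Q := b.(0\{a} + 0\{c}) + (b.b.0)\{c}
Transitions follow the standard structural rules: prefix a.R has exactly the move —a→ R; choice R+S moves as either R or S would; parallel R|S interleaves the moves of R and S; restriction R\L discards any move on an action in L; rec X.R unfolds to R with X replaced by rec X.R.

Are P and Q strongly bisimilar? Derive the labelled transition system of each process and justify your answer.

P's transition system — 5 states:
  p0 = b.(b.(0\{a} + 0\{c}) + (b.b.0)\{c}) | ··b··> p1
  p1 = b.(0\{a} + 0\{c}) + (b.b.0)\{c} | ··b··> p2, ··b··> p3
  p2 = (b.0)\{c} | ··b··> p4
  p3 = 0\{a} + 0\{c} | ·
  p4 = 0\{c} | ·
Q's transition system — 4 states:
  q0 = b.(0\{a} + 0\{c}) + (b.b.0)\{c} | ··b··> q1, ··b··> q2
  q1 = (b.0)\{c} | ··b··> q3
  q2 = 0\{a} + 0\{c} | ·
  q3 = 0\{c} | ·
Coarsest stable partition (strong bisimilarity classes):
  B0 = {p0}
  B1 = {p1, q0}
  B2 = {p2, q1}
  B3 = {p3, p4, q2, q3}
p0 ∈ B0, q0 ∈ B1 → different blocks

not bisimilar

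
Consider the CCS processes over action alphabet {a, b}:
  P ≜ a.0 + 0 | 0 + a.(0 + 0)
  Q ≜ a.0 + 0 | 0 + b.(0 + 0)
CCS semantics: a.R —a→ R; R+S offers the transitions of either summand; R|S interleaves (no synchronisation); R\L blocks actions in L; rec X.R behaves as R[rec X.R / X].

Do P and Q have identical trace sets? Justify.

LTS(P): 3 reachable states
  m0 = a.0 + 0 | 0 + a.(0 + 0) :: —a→ m1, —a→ m2
  m1 = 0 :: deadlocked
  m2 = 0 + 0 :: deadlocked
LTS(Q): 3 reachable states
  n0 = a.0 + 0 | 0 + b.(0 + 0) :: —a→ n1, —b→ n2
  n1 = 0 :: deadlocked
  n2 = 0 + 0 :: deadlocked
Run σ = ⟨b⟩ on Q: start {n0}
  step 1 (b): {n2}
  ✓ Q
Run σ = ⟨b⟩ on P: start {m0}
  step 1 (b): ∅  — P cannot continue

trace-distinct — witness ⟨b⟩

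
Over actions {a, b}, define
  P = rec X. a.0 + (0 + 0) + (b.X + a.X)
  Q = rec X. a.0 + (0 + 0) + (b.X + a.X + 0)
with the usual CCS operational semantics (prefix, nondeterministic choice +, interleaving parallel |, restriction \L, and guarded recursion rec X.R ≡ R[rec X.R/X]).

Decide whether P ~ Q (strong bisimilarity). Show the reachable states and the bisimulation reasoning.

LTS(P): 2 reachable states
  u0 = rec X. a.0 + (0 + 0) + (b.X + a.X) → -a-> u0, -a-> u1, -b-> u0
  u1 = 0 → deadlocked
LTS(Q): 2 reachable states
  v0 = rec X. a.0 + (0 + 0) + (b.X + a.X + 0) → -a-> v0, -a-> v1, -b-> v0
  v1 = 0 → deadlocked
Bisimilarity quotient blocks:
  B0 = {u0, v0}
  B1 = {u1, v1}
u0 ∈ B0, v0 ∈ B0 → same block

YES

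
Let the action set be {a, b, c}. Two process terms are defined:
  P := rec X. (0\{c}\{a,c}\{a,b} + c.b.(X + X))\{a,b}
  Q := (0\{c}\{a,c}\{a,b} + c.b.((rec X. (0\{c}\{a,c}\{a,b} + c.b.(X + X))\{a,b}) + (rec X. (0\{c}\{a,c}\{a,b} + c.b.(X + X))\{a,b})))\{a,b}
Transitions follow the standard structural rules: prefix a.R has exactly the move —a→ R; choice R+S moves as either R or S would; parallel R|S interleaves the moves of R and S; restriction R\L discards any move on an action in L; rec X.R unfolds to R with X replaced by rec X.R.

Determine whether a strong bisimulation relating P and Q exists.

YES

Reachable graph of P (2 states):
  u0 = rec X. (0\{c}\{a,c}\{a,b} + c.b.(X + X))\{a,b} | =c=> u1
  u1 = (b.((rec X. (0\{c}\{a,c}\{a,b} + c.b.(X + X))\{a,b}) + (rec X. (0\{c}\{a,c}\{a,b} + c.b.(X + X))\{a,b})))\{a,b} | ∅
Reachable graph of Q (2 states):
  v0 = (0\{c}\{a,c}\{a,b} + c.b.((rec X. (0\{c}\{a,c}\{a,b} + c.b.(X + X))\{a,b}) + (rec X. (0\{c}\{a,c}\{a,b} + c.b.(X + X))\{a,b})))\{a,b} | =c=> v1
  v1 = (b.((rec X. (0\{c}\{a,c}\{a,b} + c.b.(X + X))\{a,b}) + (rec X. (0\{c}\{a,c}\{a,b} + c.b.(X + X))\{a,b})))\{a,b} | ∅
Bisimilarity quotient blocks:
  B0 = {u0, v0}
  B1 = {u1, v1}
u0 ∈ B0, v0 ∈ B0 → same block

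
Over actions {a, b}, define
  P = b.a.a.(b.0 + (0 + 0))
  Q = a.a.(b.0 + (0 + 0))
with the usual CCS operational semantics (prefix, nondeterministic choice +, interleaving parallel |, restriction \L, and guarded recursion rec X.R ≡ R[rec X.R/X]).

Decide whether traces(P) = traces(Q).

trace-distinct — witness ⟨b⟩

LTS(P): 5 reachable states
  p0 = b.a.a.(b.0 + (0 + 0)) ⊢ -b-> p1
  p1 = a.a.(b.0 + (0 + 0)) ⊢ -a-> p2
  p2 = a.(b.0 + (0 + 0)) ⊢ -a-> p3
  p3 = b.0 + (0 + 0) ⊢ -b-> p4
  p4 = 0 ⊢ ·
LTS(Q): 4 reachable states
  q0 = a.a.(b.0 + (0 + 0)) ⊢ -a-> q1
  q1 = a.(b.0 + (0 + 0)) ⊢ -a-> q2
  q2 = b.0 + (0 + 0) ⊢ -b-> q3
  q3 = 0 ⊢ ·
Run σ = ⟨b⟩ on P: start {p0}
  after b @ step 1: {p1}
  P completes σ.
Run σ = ⟨b⟩ on Q: start {q0}
  after b @ step 1: no successor for Q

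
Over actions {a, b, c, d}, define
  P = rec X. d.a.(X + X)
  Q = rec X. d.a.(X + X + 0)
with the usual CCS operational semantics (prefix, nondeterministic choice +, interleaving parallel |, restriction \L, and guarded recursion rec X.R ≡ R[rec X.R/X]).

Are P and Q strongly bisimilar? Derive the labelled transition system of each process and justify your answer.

P ~ Q

LTS(P): 3 reachable states
  p0 = rec X. d.a.(X + X) → --d--▸ p1
  p1 = a.((rec X. d.a.(X + X)) + (rec X. d.a.(X + X))) → --a--▸ p2
  p2 = (rec X. d.a.(X + X)) + (rec X. d.a.(X + X)) → --d--▸ p1
LTS(Q): 3 reachable states
  q0 = rec X. d.a.(X + X + 0) → --d--▸ q1
  q1 = a.((rec X. d.a.(X + X + 0)) + (rec X. d.a.(X + X + 0)) + 0) → --a--▸ q2
  q2 = (rec X. d.a.(X + X + 0)) + (rec X. d.a.(X + X + 0)) + 0 → --d--▸ q1
Partition-refinement fixed point:
  B0 = {p0, p2, q0, q2}
  B1 = {p1, q1}
p0 ∈ B0, q0 ∈ B0 → same block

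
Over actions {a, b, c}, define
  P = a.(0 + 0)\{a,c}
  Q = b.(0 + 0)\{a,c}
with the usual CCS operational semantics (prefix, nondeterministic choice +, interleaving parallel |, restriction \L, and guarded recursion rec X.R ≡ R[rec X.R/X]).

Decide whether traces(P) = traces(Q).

traces(P) ≠ traces(Q) — witness ⟨a⟩

P's transition system — 2 states:
  m0 = a.(0 + 0)\{a,c} ⊢ --a--▸ m1
  m1 = (0 + 0)\{a,c} ⊢ (no moves)
Q's transition system — 2 states:
  n0 = b.(0 + 0)\{a,c} ⊢ --b--▸ n1
  n1 = (0 + 0)\{a,c} ⊢ (no moves)
Trace ⟨a⟩ through P, begin at {m0}:
  step 1 (a): {m1}
  ✓ P
Trace ⟨a⟩ through Q, begin at {n0}:
  step 1 (a): no successor for Q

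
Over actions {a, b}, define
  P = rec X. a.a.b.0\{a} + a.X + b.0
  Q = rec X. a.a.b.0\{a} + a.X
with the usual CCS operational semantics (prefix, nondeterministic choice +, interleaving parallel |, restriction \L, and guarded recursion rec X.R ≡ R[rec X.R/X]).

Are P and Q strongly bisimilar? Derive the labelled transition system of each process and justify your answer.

not bisimilar

P's transition system — 5 states:
  m0 = rec X. a.a.b.0\{a} + a.X + b.0 :: --a--▸ m0, --a--▸ m1, --b--▸ m2
  m1 = a.b.0\{a} :: --a--▸ m3
  m2 = 0 :: ·
  m3 = b.0\{a} :: --b--▸ m4
  m4 = 0\{a} :: ·
Q's transition system — 4 states:
  n0 = rec X. a.a.b.0\{a} + a.X :: --a--▸ n0, --a--▸ n1
  n1 = a.b.0\{a} :: --a--▸ n2
  n2 = b.0\{a} :: --b--▸ n3
  n3 = 0\{a} :: ·
Bisimilarity quotient blocks:
  B0 = {m0}
  B1 = {m1, n1}
  B2 = {m3, n2}
  B3 = {m2, m4, n3}
  B4 = {n0}
m0 ∈ B0, n0 ∈ B4 → different blocks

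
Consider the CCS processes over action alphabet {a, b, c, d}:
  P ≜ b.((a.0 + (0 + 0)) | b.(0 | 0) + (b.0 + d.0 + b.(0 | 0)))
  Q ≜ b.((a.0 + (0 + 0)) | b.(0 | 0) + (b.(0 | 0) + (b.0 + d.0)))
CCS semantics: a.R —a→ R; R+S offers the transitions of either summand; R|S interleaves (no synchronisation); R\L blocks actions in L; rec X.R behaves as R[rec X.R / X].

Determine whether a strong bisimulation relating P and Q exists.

P's transition system — 7 states:
  u0 = b.((a.0 + (0 + 0)) | b.(0 | 0) + (b.0 + d.0 + b.(0 | 0))) ⊢ -b-> u1
  u1 = (a.0 + (0 + 0)) | b.(0 | 0) + (b.0 + d.0 + b.(0 | 0)) ⊢ -a-> u2, -b-> u3, -b-> u4, -b-> u5, -d-> u4
  u2 = 0 | b.(0 | 0) ⊢ -b-> u6
  u3 = (a.0 + (0 + 0)) | (0 | 0) ⊢ -a-> u6
  u4 = 0 ⊢ stopped
  u5 = 0 | 0 ⊢ stopped
  u6 = 0 | (0 | 0) ⊢ stopped
Q's transition system — 7 states:
  v0 = b.((a.0 + (0 + 0)) | b.(0 | 0) + (b.(0 | 0) + (b.0 + d.0))) ⊢ -b-> v1
  v1 = (a.0 + (0 + 0)) | b.(0 | 0) + (b.(0 | 0) + (b.0 + d.0)) ⊢ -a-> v2, -b-> v3, -b-> v4, -b-> v5, -d-> v4
  v2 = 0 | b.(0 | 0) ⊢ -b-> v6
  v3 = (a.0 + (0 + 0)) | (0 | 0) ⊢ -a-> v6
  v4 = 0 ⊢ stopped
  v5 = 0 | 0 ⊢ stopped
  v6 = 0 | (0 | 0) ⊢ stopped
Coarsest stable partition (strong bisimilarity classes):
  B0 = {u0, v0}
  B1 = {u1, v1}
  B2 = {u3, v3}
  B3 = {u4, u5, u6, v4, v5, v6}
  B4 = {u2, v2}
u0 ∈ B0, v0 ∈ B0 → same block

bisimilar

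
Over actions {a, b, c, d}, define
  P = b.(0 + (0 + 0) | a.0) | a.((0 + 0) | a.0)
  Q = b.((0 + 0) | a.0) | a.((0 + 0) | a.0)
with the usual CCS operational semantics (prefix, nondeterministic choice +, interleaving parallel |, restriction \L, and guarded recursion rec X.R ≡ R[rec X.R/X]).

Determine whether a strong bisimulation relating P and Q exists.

YES

Reachable graph of P (9 states):
  p0 = b.(0 + (0 + 0) | a.0) | a.((0 + 0) | a.0) | -a-> p1, -b-> p2
  p1 = b.(0 + (0 + 0) | a.0) | ((0 + 0) | a.0) | -a-> p3, -b-> p4
  p2 = (0 + (0 + 0) | a.0) | a.((0 + 0) | a.0) | -a-> p4, -a-> p5
  p3 = b.(0 + (0 + 0) | a.0) | ((0 + 0) | 0) | -b-> p6
  p4 = (0 + (0 + 0) | a.0) | ((0 + 0) | a.0) | -a-> p6, -a-> p7
  p5 = (0 + 0) | 0 | a.((0 + 0) | a.0) | -a-> p7
  p6 = (0 + (0 + 0) | a.0) | ((0 + 0) | 0) | -a-> p8
  p7 = (0 + 0) | 0 | ((0 + 0) | a.0) | -a-> p8
  p8 = (0 + 0) | 0 | ((0 + 0) | 0) | ·
Reachable graph of Q (9 states):
  q0 = b.((0 + 0) | a.0) | a.((0 + 0) | a.0) | -a-> q1, -b-> q2
  q1 = b.((0 + 0) | a.0) | ((0 + 0) | a.0) | -a-> q3, -b-> q4
  q2 = (0 + 0) | a.0 | a.((0 + 0) | a.0) | -a-> q4, -a-> q5
  q3 = b.((0 + 0) | a.0) | ((0 + 0) | 0) | -b-> q6
  q4 = (0 + 0) | a.0 | ((0 + 0) | a.0) | -a-> q6, -a-> q7
  q5 = (0 + 0) | 0 | a.((0 + 0) | a.0) | -a-> q7
  q6 = (0 + 0) | a.0 | ((0 + 0) | 0) | -a-> q8
  q7 = (0 + 0) | 0 | ((0 + 0) | a.0) | -a-> q8
  q8 = (0 + 0) | 0 | ((0 + 0) | 0) | ·
Coarsest stable partition (strong bisimilarity classes):
  B0 = {p0, q0}
  B1 = {p1, q1}
  B2 = {p4, p5, q4, q5}
  B3 = {p6, p7, q6, q7}
  B4 = {p8, q8}
  B5 = {p3, q3}
  B6 = {p2, q2}
p0 ∈ B0, q0 ∈ B0 → same block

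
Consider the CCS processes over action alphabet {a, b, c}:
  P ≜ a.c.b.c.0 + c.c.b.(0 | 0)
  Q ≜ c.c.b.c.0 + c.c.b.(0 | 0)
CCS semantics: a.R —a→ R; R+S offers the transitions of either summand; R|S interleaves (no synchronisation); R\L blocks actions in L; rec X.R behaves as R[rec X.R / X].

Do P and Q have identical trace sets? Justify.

traces(P) ≠ traces(Q) — witness ⟨a⟩

Reachable graph of P (8 states):
  s0 = a.c.b.c.0 + c.c.b.(0 | 0) :: -a-> s1, -c-> s2
  s1 = c.b.c.0 :: -c-> s3
  s2 = c.b.(0 | 0) :: -c-> s4
  s3 = b.c.0 :: -b-> s5
  s4 = b.(0 | 0) :: -b-> s6
  s5 = c.0 :: -c-> s7
  s6 = 0 | 0 :: ·
  s7 = 0 :: ·
Reachable graph of Q (8 states):
  t0 = c.c.b.c.0 + c.c.b.(0 | 0) :: -c-> t1, -c-> t2
  t1 = c.b.(0 | 0) :: -c-> t3
  t2 = c.b.c.0 :: -c-> t4
  t3 = b.(0 | 0) :: -b-> t5
  t4 = b.c.0 :: -b-> t6
  t5 = 0 | 0 :: ·
  t6 = c.0 :: -c-> t7
  t7 = 0 :: ·
Trace ⟨a⟩ through P, begin at {s0}:
  after a @ step 1: {s1}
  P completes σ.
Trace ⟨a⟩ through Q, begin at {t0}:
  after a @ step 1: ∅ (Q stuck)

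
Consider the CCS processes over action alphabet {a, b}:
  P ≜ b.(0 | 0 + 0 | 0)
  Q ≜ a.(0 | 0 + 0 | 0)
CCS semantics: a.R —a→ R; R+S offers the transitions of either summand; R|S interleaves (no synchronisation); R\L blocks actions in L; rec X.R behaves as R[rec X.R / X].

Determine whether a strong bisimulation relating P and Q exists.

NO

P's transition system — 2 states:
  u0 = b.(0 | 0 + 0 | 0) has moves —b→ u1
  u1 = 0 | 0 + 0 | 0 has moves deadlocked
Q's transition system — 2 states:
  v0 = a.(0 | 0 + 0 | 0) has moves —a→ v1
  v1 = 0 | 0 + 0 | 0 has moves deadlocked
Bisimilarity quotient blocks:
  B0 = {u0}
  B1 = {u1, v1}
  B2 = {v0}
u0 ∈ B0, v0 ∈ B2 → different blocks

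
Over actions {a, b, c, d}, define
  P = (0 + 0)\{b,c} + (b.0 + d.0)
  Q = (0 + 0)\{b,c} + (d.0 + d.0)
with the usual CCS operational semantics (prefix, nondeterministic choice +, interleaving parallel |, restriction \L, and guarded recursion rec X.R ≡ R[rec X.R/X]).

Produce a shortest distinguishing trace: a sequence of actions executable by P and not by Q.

b

LTS(P): 2 reachable states
  m0 = (0 + 0)\{b,c} + (b.0 + d.0) → =b=> m1, =d=> m1
  m1 = 0 → (no moves)
LTS(Q): 2 reachable states
  n0 = (0 + 0)\{b,c} + (d.0 + d.0) → =d=> n1
  n1 = 0 → (no moves)
Trace ⟨b⟩ through P, begin at {m0}:
  step 1 (b): {m1}
  — P admits the full trace.
Trace ⟨b⟩ through Q, begin at {n0}:
  step 1 (b): no successor for Q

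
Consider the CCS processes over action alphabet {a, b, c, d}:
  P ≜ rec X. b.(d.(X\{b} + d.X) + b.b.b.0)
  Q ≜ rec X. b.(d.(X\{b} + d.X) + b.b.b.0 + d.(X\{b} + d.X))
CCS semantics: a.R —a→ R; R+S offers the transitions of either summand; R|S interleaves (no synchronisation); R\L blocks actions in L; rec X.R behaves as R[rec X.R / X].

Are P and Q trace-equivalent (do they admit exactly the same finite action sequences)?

YES

P's transition system — 6 states:
  u0 = rec X. b.(d.(X\{b} + d.X) + b.b.b.0) ⊢ ··b··> u1
  u1 = d.((rec X. b.(d.(X\{b} + d.X) + b.b.b.0))\{b} + d.(rec X. b.(d.(X\{b} + d.X) + b.b.b.0))) + b.b.b.0 ⊢ ··b··> u2, ··d··> u3
  u2 = b.b.0 ⊢ ··b··> u4
  u3 = (rec X. b.(d.(X\{b} + d.X) + b.b.b.0))\{b} + d.(rec X. b.(d.(X\{b} + d.X) + b.b.b.0)) ⊢ ··d··> u0
  u4 = b.0 ⊢ ··b··> u5
  u5 = 0 ⊢ (no moves)
Q's transition system — 6 states:
  v0 = rec X. b.(d.(X\{b} + d.X) + b.b.b.0 + d.(X\{b} + d.X)) ⊢ ··b··> v1
  v1 = d.((rec X. b.(d.(X\{b} + d.X) + b.b.b.0 + d.(X\{b} + d.X)))\{b} + d.(rec X. b.(d.(X\{b} + d.X) + b.b.b.0 + d.(X\{b} + d.X)))) + b.b.b.0 + d.((rec X. b.(d.(X\{b} + d.X) + b.b.b.0 + d.(X\{b} + d.X)))\{b} + d.(rec X. b.(d.(X\{b} + d.X) + b.b.b.0 + d.(X\{b} + d.X)))) ⊢ ··b··> v2, ··d··> v3
  v2 = b.b.0 ⊢ ··b··> v4
  v3 = (rec X. b.(d.(X\{b} + d.X) + b.b.b.0 + d.(X\{b} + d.X)))\{b} + d.(rec X. b.(d.(X\{b} + d.X) + b.b.b.0 + d.(X\{b} + d.X))) ⊢ ··d··> v0
  v4 = b.0 ⊢ ··b··> v5
  v5 = 0 ⊢ (no moves)
Coarsest stable partition (strong bisimilarity classes):
  B0 = {u0, v0}
  B1 = {u1, v1}
  B2 = {u2, v2}
  B3 = {u4, v4}
  B4 = {u5, v5}
  B5 = {u3, v3}
u0 ∈ B0, v0 ∈ B0 → same block
Bisimilar ⇒ trace-equivalent.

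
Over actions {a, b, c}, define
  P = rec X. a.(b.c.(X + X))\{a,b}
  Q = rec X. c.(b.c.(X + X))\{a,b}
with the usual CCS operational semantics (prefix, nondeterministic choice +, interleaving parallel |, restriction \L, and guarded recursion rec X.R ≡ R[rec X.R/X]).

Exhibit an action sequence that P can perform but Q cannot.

Reachable graph of P (2 states):
  p0 = rec X. a.(b.c.(X + X))\{a,b} has moves ··a··> p1
  p1 = (b.c.((rec X. a.(b.c.(X + X))\{a,b}) + (rec X. a.(b.c.(X + X))\{a,b})))\{a,b} has moves ∅
Reachable graph of Q (2 states):
  q0 = rec X. c.(b.c.(X + X))\{a,b} has moves ··c··> q1
  q1 = (b.c.((rec X. c.(b.c.(X + X))\{a,b}) + (rec X. c.(b.c.(X + X))\{a,b})))\{a,b} has moves ∅
Run σ = ⟨a⟩ on P: start {p0}
  after a @ step 1: {p1}
  — P admits the full trace.
Run σ = ⟨a⟩ on Q: start {q0}
  after a @ step 1: ∅ (Q stuck)

a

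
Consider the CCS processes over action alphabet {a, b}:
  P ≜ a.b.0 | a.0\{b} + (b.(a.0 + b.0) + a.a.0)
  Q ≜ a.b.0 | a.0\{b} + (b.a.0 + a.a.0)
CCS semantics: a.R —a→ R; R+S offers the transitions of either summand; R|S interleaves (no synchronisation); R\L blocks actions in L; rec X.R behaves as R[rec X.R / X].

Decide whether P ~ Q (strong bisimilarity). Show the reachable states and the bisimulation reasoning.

not bisimilar

P's transition system — 9 states:
  m0 = a.b.0 | a.0\{b} + (b.(a.0 + b.0) + a.a.0) has moves —a→ m1, —a→ m2, —a→ m3, —b→ m4
  m1 = a.0 has moves —a→ m5
  m2 = a.b.0 | 0\{b} has moves —a→ m6
  m3 = b.0 | a.0\{b} has moves —a→ m6, —b→ m7
  m4 = a.0 + b.0 has moves —a→ m5, —b→ m5
  m5 = 0 has moves deadlocked
  m6 = b.0 | 0\{b} has moves —b→ m8
  m7 = 0 | a.0\{b} has moves —a→ m8
  m8 = 0 | 0\{b} has moves deadlocked
Q's transition system — 8 states:
  n0 = a.b.0 | a.0\{b} + (b.a.0 + a.a.0) has moves —a→ n1, —a→ n2, —a→ n3, —b→ n1
  n1 = a.0 has moves —a→ n4
  n2 = a.b.0 | 0\{b} has moves —a→ n5
  n3 = b.0 | a.0\{b} has moves —a→ n5, —b→ n6
  n4 = 0 has moves deadlocked
  n5 = b.0 | 0\{b} has moves —b→ n7
  n6 = 0 | a.0\{b} has moves —a→ n7
  n7 = 0 | 0\{b} has moves deadlocked
Bisimilarity quotient blocks:
  B0 = {m0}
  B1 = {m3, n3}
  B2 = {m6, n5}
  B3 = {m5, m8, n4, n7}
  B4 = {m1, m7, n1, n6}
  B5 = {m2, n2}
  B6 = {m4}
  B7 = {n0}
m0 ∈ B0, n0 ∈ B7 → different blocks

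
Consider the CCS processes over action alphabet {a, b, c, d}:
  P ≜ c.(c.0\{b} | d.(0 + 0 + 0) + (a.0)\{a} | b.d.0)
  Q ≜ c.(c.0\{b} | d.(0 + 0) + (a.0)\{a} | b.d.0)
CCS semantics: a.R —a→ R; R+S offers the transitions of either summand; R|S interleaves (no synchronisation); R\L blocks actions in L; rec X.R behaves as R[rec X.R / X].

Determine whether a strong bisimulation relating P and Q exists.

P ~ Q

LTS(P): 7 reachable states
  u0 = c.(c.0\{b} | d.(0 + 0 + 0) + (a.0)\{a} | b.d.0) → —c→ u1
  u1 = c.0\{b} | d.(0 + 0 + 0) + (a.0)\{a} | b.d.0 → —b→ u2, —c→ u3, —d→ u4
  u2 = (a.0)\{a} | d.0 → —d→ u5
  u3 = 0\{b} | d.(0 + 0 + 0) → —d→ u6
  u4 = c.0\{b} | (0 + 0 + 0) → —c→ u6
  u5 = (a.0)\{a} | 0 → ∅
  u6 = 0\{b} | (0 + 0 + 0) → ∅
LTS(Q): 7 reachable states
  v0 = c.(c.0\{b} | d.(0 + 0) + (a.0)\{a} | b.d.0) → —c→ v1
  v1 = c.0\{b} | d.(0 + 0) + (a.0)\{a} | b.d.0 → —b→ v2, —c→ v3, —d→ v4
  v2 = (a.0)\{a} | d.0 → —d→ v5
  v3 = 0\{b} | d.(0 + 0) → —d→ v6
  v4 = c.0\{b} | (0 + 0) → —c→ v6
  v5 = (a.0)\{a} | 0 → ∅
  v6 = 0\{b} | (0 + 0) → ∅
Coarsest stable partition (strong bisimilarity classes):
  B0 = {u0, v0}
  B1 = {u1, v1}
  B2 = {u2, u3, v2, v3}
  B3 = {u5, u6, v5, v6}
  B4 = {u4, v4}
u0 ∈ B0, v0 ∈ B0 → same block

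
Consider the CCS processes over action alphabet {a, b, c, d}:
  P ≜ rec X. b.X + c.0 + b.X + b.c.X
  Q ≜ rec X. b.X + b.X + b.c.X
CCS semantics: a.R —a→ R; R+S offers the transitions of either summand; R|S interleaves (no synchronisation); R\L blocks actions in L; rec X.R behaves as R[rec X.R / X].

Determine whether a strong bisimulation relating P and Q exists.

P's transition system — 3 states:
  u0 = rec X. b.X + c.0 + b.X + b.c.X → -b-> u0, -b-> u1, -c-> u2
  u1 = c.(rec X. b.X + c.0 + b.X + b.c.X) → -c-> u0
  u2 = 0 → stopped
Q's transition system — 2 states:
  v0 = rec X. b.X + b.X + b.c.X → -b-> v0, -b-> v1
  v1 = c.(rec X. b.X + b.X + b.c.X) → -c-> v0
Bisimilarity quotient blocks:
  B0 = {u0}
  B1 = {u1}
  B2 = {u2}
  B3 = {v0}
  B4 = {v1}
u0 ∈ B0, v0 ∈ B3 → different blocks

not bisimilar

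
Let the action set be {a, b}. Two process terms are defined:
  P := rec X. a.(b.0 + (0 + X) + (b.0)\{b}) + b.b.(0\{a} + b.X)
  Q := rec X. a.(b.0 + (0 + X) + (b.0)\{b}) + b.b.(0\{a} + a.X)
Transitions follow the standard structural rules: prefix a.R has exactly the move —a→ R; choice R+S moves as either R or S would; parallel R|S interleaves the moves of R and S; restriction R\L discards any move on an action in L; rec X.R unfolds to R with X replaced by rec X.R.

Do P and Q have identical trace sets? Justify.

LTS(P): 5 reachable states
  s0 = rec X. a.(b.0 + (0 + X) + (b.0)\{b}) + b.b.(0\{a} + b.X) | -a-> s1, -b-> s2
  s1 = b.0 + (0 + (rec X. a.(b.0 + (0 + X) + (b.0)\{b}) + b.b.(0\{a} + b.X))) + (b.0)\{b} | -a-> s1, -b-> s2, -b-> s3
  s2 = b.(0\{a} + b.(rec X. a.(b.0 + (0 + X) + (b.0)\{b}) + b.b.(0\{a} + b.X))) | -b-> s4
  s3 = 0 | deadlocked
  s4 = 0\{a} + b.(rec X. a.(b.0 + (0 + X) + (b.0)\{b}) + b.b.(0\{a} + b.X)) | -b-> s0
LTS(Q): 5 reachable states
  t0 = rec X. a.(b.0 + (0 + X) + (b.0)\{b}) + b.b.(0\{a} + a.X) | -a-> t1, -b-> t2
  t1 = b.0 + (0 + (rec X. a.(b.0 + (0 + X) + (b.0)\{b}) + b.b.(0\{a} + a.X))) + (b.0)\{b} | -a-> t1, -b-> t2, -b-> t3
  t2 = b.(0\{a} + a.(rec X. a.(b.0 + (0 + X) + (b.0)\{b}) + b.b.(0\{a} + a.X))) | -b-> t4
  t3 = 0 | deadlocked
  t4 = 0\{a} + a.(rec X. a.(b.0 + (0 + X) + (b.0)\{b}) + b.b.(0\{a} + a.X)) | -a-> t0
Run σ = ⟨bbb⟩ on P: start {s0}
  after b @ step 1: {s2}
  after b @ step 2: {s4}
  after b @ step 3: {s0}
  — P admits the full trace.
Run σ = ⟨bbb⟩ on Q: start {t0}
  after b @ step 1: {t2}
  after b @ step 2: {t4}
  after b @ step 3: ∅ (Q stuck)

NO — witness ⟨bbb⟩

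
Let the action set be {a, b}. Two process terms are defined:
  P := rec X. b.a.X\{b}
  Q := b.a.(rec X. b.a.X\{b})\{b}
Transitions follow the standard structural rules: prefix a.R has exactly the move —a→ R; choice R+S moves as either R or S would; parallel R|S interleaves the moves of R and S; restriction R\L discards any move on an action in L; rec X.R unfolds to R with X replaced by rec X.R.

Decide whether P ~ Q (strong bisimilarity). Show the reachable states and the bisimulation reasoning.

P ~ Q

Reachable graph of P (3 states):
  m0 = rec X. b.a.X\{b} ⊢ ··b··> m1
  m1 = a.(rec X. b.a.X\{b})\{b} ⊢ ··a··> m2
  m2 = (rec X. b.a.X\{b})\{b} ⊢ ·
Reachable graph of Q (3 states):
  n0 = b.a.(rec X. b.a.X\{b})\{b} ⊢ ··b··> n1
  n1 = a.(rec X. b.a.X\{b})\{b} ⊢ ··a··> n2
  n2 = (rec X. b.a.X\{b})\{b} ⊢ ·
Bisimilarity quotient blocks:
  B0 = {m0, n0}
  B1 = {m1, n1}
  B2 = {m2, n2}
m0 ∈ B0, n0 ∈ B0 → same block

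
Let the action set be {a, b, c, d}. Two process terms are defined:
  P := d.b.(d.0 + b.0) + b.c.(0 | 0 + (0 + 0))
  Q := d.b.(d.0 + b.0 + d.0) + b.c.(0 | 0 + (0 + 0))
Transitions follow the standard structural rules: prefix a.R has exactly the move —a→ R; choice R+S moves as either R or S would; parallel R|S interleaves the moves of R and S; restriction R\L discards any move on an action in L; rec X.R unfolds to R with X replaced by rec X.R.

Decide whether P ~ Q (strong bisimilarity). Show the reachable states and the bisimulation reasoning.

Reachable graph of P (6 states):
  m0 = d.b.(d.0 + b.0) + b.c.(0 | 0 + (0 + 0)) | -b-> m1, -d-> m2
  m1 = c.(0 | 0 + (0 + 0)) | -c-> m3
  m2 = b.(d.0 + b.0) | -b-> m4
  m3 = 0 | 0 + (0 + 0) | stopped
  m4 = d.0 + b.0 | -b-> m5, -d-> m5
  m5 = 0 | stopped
Reachable graph of Q (6 states):
  n0 = d.b.(d.0 + b.0 + d.0) + b.c.(0 | 0 + (0 + 0)) | -b-> n1, -d-> n2
  n1 = c.(0 | 0 + (0 + 0)) | -c-> n3
  n2 = b.(d.0 + b.0 + d.0) | -b-> n4
  n3 = 0 | 0 + (0 + 0) | stopped
  n4 = d.0 + b.0 + d.0 | -b-> n5, -d-> n5
  n5 = 0 | stopped
Coarsest stable partition (strong bisimilarity classes):
  B0 = {m0, n0}
  B1 = {m2, n2}
  B2 = {m4, n4}
  B3 = {m3, m5, n3, n5}
  B4 = {m1, n1}
m0 ∈ B0, n0 ∈ B0 → same block

P ~ Q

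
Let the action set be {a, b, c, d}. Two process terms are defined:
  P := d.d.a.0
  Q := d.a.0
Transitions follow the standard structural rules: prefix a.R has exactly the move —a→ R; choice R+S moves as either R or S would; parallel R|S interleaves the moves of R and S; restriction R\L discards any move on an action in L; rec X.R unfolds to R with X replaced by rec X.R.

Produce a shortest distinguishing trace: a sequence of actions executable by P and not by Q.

LTS(P): 4 reachable states
  p0 = d.d.a.0 | --d--▸ p1
  p1 = d.a.0 | --d--▸ p2
  p2 = a.0 | --a--▸ p3
  p3 = 0 | stopped
LTS(Q): 3 reachable states
  q0 = d.a.0 | --d--▸ q1
  q1 = a.0 | --a--▸ q2
  q2 = 0 | stopped
Run σ = ⟨dd⟩ on P: start {p0}
  after d @ step 1: {p1}
  after d @ step 2: {p2}
  P completes σ.
Run σ = ⟨dd⟩ on Q: start {q0}
  after d @ step 1: {q1}
  after d @ step 2: ∅  — Q cannot continue

dd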